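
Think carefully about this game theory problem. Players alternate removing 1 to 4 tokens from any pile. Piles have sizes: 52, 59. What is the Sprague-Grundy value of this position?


Subtraction set: {1, 2, 3, 4}
For this subtraction set, G(n) = n mod 5 (period = max + 1 = 5).
Pile 1 (size 52): G(52) = 52 mod 5 = 2
Pile 2 (size 59): G(59) = 59 mod 5 = 4
Total Grundy value = XOR of all: 2 XOR 4 = 6

6


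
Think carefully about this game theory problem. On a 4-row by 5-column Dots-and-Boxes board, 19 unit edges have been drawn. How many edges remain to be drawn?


Grid: 4 x 5 boxes, i.e. 5 rows and 6 columns of dots.
Horizontal edges: (rows + 1) * cols = 5 * 5 = 25
Vertical edges: rows * (cols + 1) = 4 * 6 = 24
Total edges: 25 + 24 = 49
Edges drawn: 19
Remaining: 49 - 19 = 30

30


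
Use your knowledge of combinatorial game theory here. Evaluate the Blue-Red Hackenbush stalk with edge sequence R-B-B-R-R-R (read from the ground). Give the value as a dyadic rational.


Edges (from ground): R-B-B-R-R-R
By Berlekamp's sign-expansion rule, a Blue-Red Hackenbush stalk has the value of the surreal number whose sign sequence is the edge sequence with B -> + and R -> -.
Sign sequence: -++---
Trace the sign expansion in the surreal number tree, starting from 0:
Edge 1: R (sign -) -> bounds (-inf, 0), value = -1
Edge 2: B (sign +) -> bounds (-1, 0), value = -1/2
Edge 3: B (sign +) -> bounds (-1/2, 0), value = -1/4
Edge 4: R (sign -) -> bounds (-1/2, -1/4), value = -3/8
Edge 5: R (sign -) -> bounds (-1/2, -3/8), value = -7/16
Edge 6: R (sign -) -> bounds (-1/2, -7/16), value = -15/32
Game value = -15/32

-15/32


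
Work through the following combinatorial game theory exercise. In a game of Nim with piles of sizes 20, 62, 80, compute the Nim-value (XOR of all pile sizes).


We need the XOR (exclusive or) of all pile sizes.
After XOR-ing pile 1 (size 20): 0 XOR 20 = 20
After XOR-ing pile 2 (size 62): 20 XOR 62 = 42
After XOR-ing pile 3 (size 80): 42 XOR 80 = 122
The Nim-value of this position is 122.

122


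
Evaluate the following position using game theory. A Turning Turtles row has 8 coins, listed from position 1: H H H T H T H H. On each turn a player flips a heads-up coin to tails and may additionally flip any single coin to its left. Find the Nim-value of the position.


Coins: H H H T H T H H
Key fact: a single head at position k behaves exactly like a Nim heap of size k (turning it to T and optionally flipping a coin at j < k corresponds to moving the heap from k to j, or to 0), and heads combine as a disjunctive sum (two heads at the same place would cancel, matching j XOR j = 0). So the Nim-value is the XOR of the 1-indexed positions of the heads.
Face-up positions (1-indexed): [1, 2, 3, 5, 7, 8]
XOR 0 with 1: 0 XOR 1 = 1
XOR 1 with 2: 1 XOR 2 = 3
XOR 3 with 3: 3 XOR 3 = 0
XOR 0 with 5: 0 XOR 5 = 5
XOR 5 with 7: 5 XOR 7 = 2
XOR 2 with 8: 2 XOR 8 = 10
Nim-value = 10

10


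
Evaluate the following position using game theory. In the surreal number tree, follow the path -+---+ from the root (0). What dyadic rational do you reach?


Sign expansion: -+---+
Rule: track bounds (lo, hi), initially (-inf, +inf). On '+', the current value becomes lo and we move to the simplest number in (value, hi): value + 1 if hi = +inf, otherwise the midpoint (value + hi)/2. On '-', the current value becomes hi and we move to value - 1 if lo = -inf, otherwise the midpoint (lo + value)/2.
Start at 0.
Step 1: sign = -, move left. Bounds: (-inf, 0). Value = -1
Step 2: sign = +, move right. Bounds: (-1, 0). Value = -1/2
Step 3: sign = -, move left. Bounds: (-1, -1/2). Value = -3/4
Step 4: sign = -, move left. Bounds: (-1, -3/4). Value = -7/8
Step 5: sign = -, move left. Bounds: (-1, -7/8). Value = -15/16
Step 6: sign = +, move right. Bounds: (-15/16, -7/8). Value = -29/32
The surreal number with sign expansion -+---+ is -29/32.

-29/32


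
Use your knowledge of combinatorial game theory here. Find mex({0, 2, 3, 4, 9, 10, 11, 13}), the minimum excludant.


Set = {0, 2, 3, 4, 9, 10, 11, 13}
0 is in the set.
1 is NOT in the set. This is the mex.
mex = 1

1


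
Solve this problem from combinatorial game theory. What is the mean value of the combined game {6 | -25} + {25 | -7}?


G1 = {6 | -25}, G2 = {25 | -7}
Each is a switch {a | b} with numbers a > b; its mean value is (a + b)/2, and mean value is additive over game sums: m(G1 + G2) = m(G1) + m(G2).
Mean of G1 = (6 + (-25))/2 = -19/2 = -19/2
Mean of G2 = (25 + (-7))/2 = 18/2 = 9
Mean of G1 + G2 = -19/2 + 9 = -1/2

-1/2


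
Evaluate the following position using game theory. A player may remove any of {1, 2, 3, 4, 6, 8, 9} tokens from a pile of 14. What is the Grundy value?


The subtraction set is S = {1, 2, 3, 4, 6, 8, 9}.
G(k) = mex{ G(k - s) : s in S, s <= k }. We compute iteratively: G(0) = 0.
G(1) = mex({0}) = 1
G(2) = mex({0, 1}) = 2
G(3) = mex({0, 1, 2}) = 3
G(4) = mex({0, 1, 2, 3}) = 4
G(5) = mex({1, 2, 3, 4}) = 0
G(6) = mex({0, 2, 3, 4}) = 1
G(7) = mex({0, 1, 3, 4}) = 2
G(8) = mex({0, 1, 2, 4}) = 3
G(9) = mex({0, 1, 2, 3}) = 4
G(10) = mex({1, 2, 3, 4}) = 0
G(11) = mex({0, 2, 3, 4}) = 1
G(12) = mex({0, 1, 3, 4}) = 2
G(13) = mex({0, 1, 2, 4}) = 3
Observe that G(5)..G(13) = 0, 1, 2, 3, 4, 0, 1, 2, 3 repeats G(0)..G(8) = 0, 1, 2, 3, 4, 0, 1, 2, 3.
For k >= max(S) = 9, G(k) is determined by the previous 9 values G(k-9)..G(k-1); a window of 9 consecutive values has recurred shifted by 5, so by induction G(k + 5) = G(k) for all k >= 0: the sequence is periodic from the start with period 5.
One period: G(0..4) = 0, 1, 2, 3, 4.
14 mod 5 = 4, so G(14) = G(4) = 4.

4


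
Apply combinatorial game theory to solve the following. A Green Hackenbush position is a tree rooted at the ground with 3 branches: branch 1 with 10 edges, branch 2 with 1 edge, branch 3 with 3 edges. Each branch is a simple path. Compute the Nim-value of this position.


The tree has 3 branches from the ground vertex.
In Green Hackenbush, the Nim-value of a simple path of length k is k.
Branch 1: length 10, Nim-value = 10
Branch 2: length 1, Nim-value = 1
Branch 3: length 3, Nim-value = 3
Total Nim-value = XOR of all branch values:
0 XOR 10 = 10
10 XOR 1 = 11
11 XOR 3 = 8
Nim-value of the tree = 8

8


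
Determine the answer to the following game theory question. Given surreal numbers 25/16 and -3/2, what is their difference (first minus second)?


x = 25/16, y = -3/2
Converting to common denominator: 16
x = 25/16, y = -24/16
x - y = 25/16 - -3/2 = 49/16

49/16


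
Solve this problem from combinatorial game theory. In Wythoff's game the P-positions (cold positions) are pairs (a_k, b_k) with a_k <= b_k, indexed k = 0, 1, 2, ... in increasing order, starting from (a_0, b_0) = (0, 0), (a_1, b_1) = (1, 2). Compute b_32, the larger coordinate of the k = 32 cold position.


By Wythoff's theorem, a_k = floor(k * phi) and b_k = floor(k * phi^2) = a_k + k, where phi = (1 + sqrt(5))/2 is the golden ratio.
phi = (1 + sqrt(5))/2 = 1.618034
phi^2 = phi + 1 = 2.618034
k = 32
k * phi^2 = 32 * 2.618034 = 83.777088
b_32 = floor(k * phi^2) = 83 (check: a_32 + k = 51 + 32 = 83)

83


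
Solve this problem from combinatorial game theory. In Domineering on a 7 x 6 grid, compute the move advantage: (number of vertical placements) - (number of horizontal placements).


Board is 7 x 6 (rows x cols).
Left (vertical) placements: (rows-1) * cols = 6 * 6 = 36
Right (horizontal) placements: rows * (cols-1) = 7 * 5 = 35
Advantage = Left - Right = 36 - 35 = 1

1


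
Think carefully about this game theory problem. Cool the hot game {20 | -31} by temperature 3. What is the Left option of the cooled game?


Original game: {20 | -31} (a switch {a | b} with a > b).
Cooling by t (for t below the temperature (a - b)/2 = 51/2) taxes each move by t: {a | b} cooled by t is {a - t | b + t}.
Cooling amount: t = 3
Cooled Left option: 20 - 3 = 17
Cooled Right option: -31 + 3 = -28
Cooled game: {17 | -28}
Left option = 17

17


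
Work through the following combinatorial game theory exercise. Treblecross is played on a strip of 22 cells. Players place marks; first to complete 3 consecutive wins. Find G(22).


Treblecross: place X on empty cells; 3-in-a-row wins.
Playing within two cells of an existing X lets the opponent win at once, so sensible play treats the cells i-2..i+2 around each X as dead. The player left with no safe cell loses, so this is a normal-play take-away game on strips of safe cells.
Placing X at cell i (0-indexed) of a strip of k safe cells leaves independent strips of sizes max(0, i-2) and max(0, k-i-3). Hence G(k) = mex{ G(max(0,i-2)) XOR G(max(0,k-i-3)) : 0 <= i < k }, with G(0) = 0.
G(1): splits (0,0):0^0=0 -> mex({0}) = 1
G(2): splits (0,0):0^0=0 -> mex({0}) = 1
G(3): splits (0,0):0^0=0 -> mex({0}) = 1
G(4): splits (0,1):0^1=1 (0,0):0^0=0 -> mex({0, 1}) = 2
G(5): splits (0,2):0^1=1 (0,1):0^1=1 (0,0):0^0=0 -> mex({0, 1}) = 2
G(6) = mex({1}) = 0
G(7) = mex({0, 1, 2}) = 3
G(8) = mex({0, 1, 2}) = 3
G(9) = mex({0, 2}) = 1
G(10) = mex({0, 2, 3}) = 1
G(11) = mex({0, 3}) = 1
G(12) = mex({1, 3}) = 0
G(13) = mex({0, 1, 2, 3}) = 4
G(14) = mex({0, 1, 2}) = 3
G(15) = mex({0, 1, 2}) = 3
G(16) = mex({0, 1, 2, 4}) = 3
G(17) = mex({0, 1, 3, 4}) = 2
G(18) = mex({0, 1, 3, 4}) = 2
G(19) = mex({0, 1, 3, 5}) = 2
G(20) = mex({0, 1, 2, 3, 5}) = 4
G(21) = mex({0, 1, 2, 3, 5}) = 4
G(22) = mex({1, 2, 6}) = 0
Therefore G(22) = 0.

0


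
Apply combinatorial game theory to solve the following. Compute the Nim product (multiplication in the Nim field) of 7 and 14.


Nim multiplication is bilinear over XOR: (u XOR v) * w = (u*w) XOR (v*w).
So we split each operand into its bit components and XOR the pairwise Nim products.
7 = 1 + 2 + 4 (as XOR of powers of 2).
14 = 2 + 4 + 8 (as XOR of powers of 2).
Using the standard Nim-product table on single bits:
  2*2 = 3,   2*4 = 8,   2*8 = 12,
  4*4 = 6,   4*8 = 11,  8*8 = 13,
and  1*x = x (identity), k*l = l*k (commutative).
Pairwise Nim products:
  1 * 2 = 2
  1 * 4 = 4
  1 * 8 = 8
  2 * 2 = 3
  2 * 4 = 8
  2 * 8 = 12
  4 * 2 = 8
  4 * 4 = 6
  4 * 8 = 11
XOR them: 2 XOR 4 XOR 8 XOR 3 XOR 8 XOR 12 XOR 8 XOR 6 XOR 11 = 12.
Result: 7 * 14 = 12 (in Nim).

12


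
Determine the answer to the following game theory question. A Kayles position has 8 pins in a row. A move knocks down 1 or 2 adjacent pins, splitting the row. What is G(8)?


Kayles: a move removes 1 or 2 adjacent pins from a contiguous row.
Removing pins from a row of k leaves two independent rows (a, b) with a + b = k - 1 (one pin) or a + b = k - 2 (two pins); an end removal gives a = 0.
By Sprague-Grundy, G(k) = mex{ G(a) XOR G(b) } over all these splits. G(0) = 0.
G(1): splits (0,0):0^0=0 -> mex({0}) = 1
G(2): splits (0,1):0^1=1 (0,0):0^0=0 -> mex({0, 1}) = 2
G(3): splits (0,2):0^2=2 (1,1):1^1=0 (0,1):0^1=1 -> mex({0, 1, 2}) = 3
G(4): splits (0,3):0^3=3 (1,2):1^2=3 (0,2):0^2=2 (1,1):1^1=0 -> mex({0, 2, 3}) = 1
G(5): splits (0,4):0^1=1 (1,3):1^3=2 (2,2):2^2=0 (0,3):0^3=3 (1,2):1^2=3 -> mex({0, 1, 2, 3}) = 4
G(6) = mex({0, 1, 2, 4}) = 3
G(7) = mex({0, 1, 3, 4, 5}) = 2
G(8) = mex({0, 2, 3, 5, 6}) = 1
Therefore G(8) = 1.

1


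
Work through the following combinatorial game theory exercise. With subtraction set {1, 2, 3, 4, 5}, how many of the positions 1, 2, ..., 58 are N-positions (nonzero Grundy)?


Subtraction set S = {1, 2, 3, 4, 5}, so G(n) = n mod 6.
G(n) = 0 when n is a multiple of 6.
Multiples of 6 in [1, 58]: 9
N-positions (nonzero Grundy) = 58 - 9 = 49

49


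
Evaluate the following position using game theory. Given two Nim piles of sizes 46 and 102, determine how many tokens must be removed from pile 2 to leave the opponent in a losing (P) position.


Piles: 46 and 102
Current XOR: 46 XOR 102 = 72 (non-zero, so this is an N-position).
To make the XOR zero, we need to find a move that balances the piles.
For pile 2 (size 102): target = 102 XOR 72 = 46
We reduce pile 2 from 102 to 46.
Tokens removed: 102 - 46 = 56
Verification: 46 XOR 46 = 0

56


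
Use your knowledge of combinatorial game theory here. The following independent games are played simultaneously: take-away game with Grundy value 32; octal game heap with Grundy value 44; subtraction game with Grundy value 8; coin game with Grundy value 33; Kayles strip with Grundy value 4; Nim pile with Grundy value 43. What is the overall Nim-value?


By the Sprague-Grundy theorem, the Grundy value of a sum of games is the XOR of individual Grundy values.
take-away game: Grundy value = 32. Running XOR: 0 XOR 32 = 32
octal game heap: Grundy value = 44. Running XOR: 32 XOR 44 = 12
subtraction game: Grundy value = 8. Running XOR: 12 XOR 8 = 4
coin game: Grundy value = 33. Running XOR: 4 XOR 33 = 37
Kayles strip: Grundy value = 4. Running XOR: 37 XOR 4 = 33
Nim pile: Grundy value = 43. Running XOR: 33 XOR 43 = 10
The combined Grundy value is 10.

10


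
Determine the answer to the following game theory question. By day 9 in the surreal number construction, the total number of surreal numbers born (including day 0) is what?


Day 0: {|} = 0 is born. Count = 1.
Day n: the number of surreal numbers born by day n is 2^(n+1) - 1.
By day 0: 2^1 - 1 = 1
By day 1: 2^2 - 1 = 3
By day 2: 2^3 - 1 = 7
By day 3: 2^4 - 1 = 15
By day 4: 2^5 - 1 = 31
By day 5: 2^6 - 1 = 63
By day 6: 2^7 - 1 = 127
By day 7: 2^8 - 1 = 255
By day 8: 2^9 - 1 = 511
By day 9: 2^10 - 1 = 1023
By day 9: 1023 surreal numbers.

1023


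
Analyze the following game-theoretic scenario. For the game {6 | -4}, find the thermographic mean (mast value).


Game = {6 | -4}, a switch {a | b} with numbers a > b.
Its thermograph has left wall a - t and right wall b + t, which meet at t = (a - b)/2, where both equal (a + b)/2. So the mast (mean value) is at (a + b)/2.
Mean = (6 + (-4))/2 = 2/2 = 1

1


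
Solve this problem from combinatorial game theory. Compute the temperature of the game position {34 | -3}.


The game is {34 | -3}, a switch {a | b} with numbers a > b.
Cooling {a | b} by t gives {a - t | b + t}, which stops being hot when a - t = b + t, i.e. at t = (a - b)/2. So the temperature of a switch is (a - b)/2.
Temperature = (Left option - Right option) / 2
= (34 - (-3)) / 2
= 37 / 2
= 37/2

37/2


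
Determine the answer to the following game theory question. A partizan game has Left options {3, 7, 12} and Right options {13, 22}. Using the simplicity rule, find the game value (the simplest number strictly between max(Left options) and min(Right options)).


Left options: {3, 7, 12}, max = 12
Right options: {13, 22}, min = 13
All options are numbers and max(Left) < min(Right), so by the simplicity theorem the value is the simplest (earliest-born) number strictly between 12 and 13.
No integer lies strictly between 12 and 13, so the value is the dyadic rational m/2^k in the interval with the smallest k (then m odd); search k = 1, 2, ...:
Denominator 2: 25/2 lies strictly between 12 and 13 -- found.
The simplest number in the interval is 25/2.
Game value = 25/2

25/2


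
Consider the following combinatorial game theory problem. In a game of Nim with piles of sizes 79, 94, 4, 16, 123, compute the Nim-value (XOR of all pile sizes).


We need the XOR (exclusive or) of all pile sizes.
After XOR-ing pile 1 (size 79): 0 XOR 79 = 79
After XOR-ing pile 2 (size 94): 79 XOR 94 = 17
After XOR-ing pile 3 (size 4): 17 XOR 4 = 21
After XOR-ing pile 4 (size 16): 21 XOR 16 = 5
After XOR-ing pile 5 (size 123): 5 XOR 123 = 126
The Nim-value of this position is 126.

126


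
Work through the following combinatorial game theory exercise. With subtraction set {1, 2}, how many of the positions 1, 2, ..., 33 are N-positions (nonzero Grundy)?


Subtraction set S = {1, 2}, so G(n) = n mod 3.
G(n) = 0 when n is a multiple of 3.
Multiples of 3 in [1, 33]: 11
N-positions (nonzero Grundy) = 33 - 11 = 22

22


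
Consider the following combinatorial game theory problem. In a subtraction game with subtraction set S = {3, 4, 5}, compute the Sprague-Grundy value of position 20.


The subtraction set is S = {3, 4, 5}.
G(k) = mex{ G(k - s) : s in S, s <= k }. We compute iteratively: G(0) = 0.
G(1) = mex({}) = 0
G(2) = mex({}) = 0
G(3) = mex({0}) = 1
G(4) = mex({0}) = 1
G(5) = mex({0}) = 1
G(6) = mex({0, 1}) = 2
G(7) = mex({0, 1}) = 2
G(8) = mex({1}) = 0
G(9) = mex({1, 2}) = 0
G(10) = mex({1, 2}) = 0
G(11) = mex({0, 2}) = 1
G(12) = mex({0, 2}) = 1
Observe that G(8)..G(12) = 0, 0, 0, 1, 1 repeats G(0)..G(4) = 0, 0, 0, 1, 1.
For k >= max(S) = 5, G(k) is determined by the previous 5 values G(k-5)..G(k-1); a window of 5 consecutive values has recurred shifted by 8, so by induction G(k + 8) = G(k) for all k >= 0: the sequence is periodic from the start with period 8.
One period: G(0..7) = 0, 0, 0, 1, 1, 1, 2, 2.
20 mod 8 = 4, so G(20) = G(4) = 1.

1


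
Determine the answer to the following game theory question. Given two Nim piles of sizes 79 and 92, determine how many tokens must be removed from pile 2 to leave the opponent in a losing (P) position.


Piles: 79 and 92
Current XOR: 79 XOR 92 = 19 (non-zero, so this is an N-position).
To make the XOR zero, we need to find a move that balances the piles.
For pile 2 (size 92): target = 92 XOR 19 = 79
We reduce pile 2 from 92 to 79.
Tokens removed: 92 - 79 = 13
Verification: 79 XOR 79 = 0

13


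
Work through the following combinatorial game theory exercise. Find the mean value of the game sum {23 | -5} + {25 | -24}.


G1 = {23 | -5}, G2 = {25 | -24}
Each is a switch {a | b} with numbers a > b; its mean value is (a + b)/2, and mean value is additive over game sums: m(G1 + G2) = m(G1) + m(G2).
Mean of G1 = (23 + (-5))/2 = 18/2 = 9
Mean of G2 = (25 + (-24))/2 = 1/2 = 1/2
Mean of G1 + G2 = 9 + 1/2 = 19/2

19/2


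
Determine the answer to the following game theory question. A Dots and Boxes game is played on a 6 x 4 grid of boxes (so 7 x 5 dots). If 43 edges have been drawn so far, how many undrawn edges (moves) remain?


Grid: 6 x 4 boxes, i.e. 7 rows and 5 columns of dots.
Horizontal edges: (rows + 1) * cols = 7 * 4 = 28
Vertical edges: rows * (cols + 1) = 6 * 5 = 30
Total edges: 28 + 30 = 58
Edges drawn: 43
Remaining: 58 - 43 = 15

15


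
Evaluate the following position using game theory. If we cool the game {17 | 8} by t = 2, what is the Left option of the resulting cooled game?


Original game: {17 | 8} (a switch {a | b} with a > b).
Cooling by t (for t below the temperature (a - b)/2 = 9/2) taxes each move by t: {a | b} cooled by t is {a - t | b + t}.
Cooling amount: t = 2
Cooled Left option: 17 - 2 = 15
Cooled Right option: 8 + 2 = 10
Cooled game: {15 | 10}
Left option = 15

15


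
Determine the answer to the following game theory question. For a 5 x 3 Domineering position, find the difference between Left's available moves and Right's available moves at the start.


Board is 5 x 3 (rows x cols).
Left (vertical) placements: (rows-1) * cols = 4 * 3 = 12
Right (horizontal) placements: rows * (cols-1) = 5 * 2 = 10
Advantage = Left - Right = 12 - 10 = 2

2


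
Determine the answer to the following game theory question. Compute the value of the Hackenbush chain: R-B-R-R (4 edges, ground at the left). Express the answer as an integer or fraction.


Edges (from ground): R-B-R-R
By Berlekamp's sign-expansion rule, a Blue-Red Hackenbush stalk has the value of the surreal number whose sign sequence is the edge sequence with B -> + and R -> -.
Sign sequence: -+--
Trace the sign expansion in the surreal number tree, starting from 0:
Edge 1: R (sign -) -> bounds (-inf, 0), value = -1
Edge 2: B (sign +) -> bounds (-1, 0), value = -1/2
Edge 3: R (sign -) -> bounds (-1, -1/2), value = -3/4
Edge 4: R (sign -) -> bounds (-1, -3/4), value = -7/8
Game value = -7/8

-7/8


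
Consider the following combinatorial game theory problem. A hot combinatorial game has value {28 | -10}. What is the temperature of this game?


The game is {28 | -10}, a switch {a | b} with numbers a > b.
Cooling {a | b} by t gives {a - t | b + t}, which stops being hot when a - t = b + t, i.e. at t = (a - b)/2. So the temperature of a switch is (a - b)/2.
Temperature = (Left option - Right option) / 2
= (28 - (-10)) / 2
= 38 / 2
= 19

19


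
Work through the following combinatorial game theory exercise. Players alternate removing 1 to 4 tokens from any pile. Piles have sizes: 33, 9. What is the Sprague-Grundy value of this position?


Subtraction set: {1, 2, 3, 4}
For this subtraction set, G(n) = n mod 5 (period = max + 1 = 5).
Pile 1 (size 33): G(33) = 33 mod 5 = 3
Pile 2 (size 9): G(9) = 9 mod 5 = 4
Total Grundy value = XOR of all: 3 XOR 4 = 7

7


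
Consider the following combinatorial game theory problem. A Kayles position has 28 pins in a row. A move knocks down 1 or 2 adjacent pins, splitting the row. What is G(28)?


Kayles: a move removes 1 or 2 adjacent pins from a contiguous row.
Removing pins from a row of k leaves two independent rows (a, b) with a + b = k - 1 (one pin) or a + b = k - 2 (two pins); an end removal gives a = 0.
By Sprague-Grundy, G(k) = mex{ G(a) XOR G(b) } over all these splits. G(0) = 0.
G(1): splits (0,0):0^0=0 -> mex({0}) = 1
G(2): splits (0,1):0^1=1 (0,0):0^0=0 -> mex({0, 1}) = 2
G(3): splits (0,2):0^2=2 (1,1):1^1=0 (0,1):0^1=1 -> mex({0, 1, 2}) = 3
G(4): splits (0,3):0^3=3 (1,2):1^2=3 (0,2):0^2=2 (1,1):1^1=0 -> mex({0, 2, 3}) = 1
G(5): splits (0,4):0^1=1 (1,3):1^3=2 (2,2):2^2=0 (0,3):0^3=3 (1,2):1^2=3 -> mex({0, 1, 2, 3}) = 4
G(6) = mex({0, 1, 2, 4}) = 3
G(7) = mex({0, 1, 3, 4, 5}) = 2
G(8) = mex({0, 2, 3, 5, 6}) = 1
G(9) = mex({0, 1, 2, 3, 6, 7}) = 4
G(10) = mex({0, 1, 3, 4, 5, 7}) = 2
G(11) = mex({0, 1, 2, 3, 4, 5}) = 6
G(12) = mex({0, 1, 2, 3, 5, 6, 7}) = 4
G(13) = mex({0, 2, 3, 4, 6, 7}) = 1
G(14) = mex({0, 1, 4, 5, 6, 7}) = 2
G(15) = mex({0, 1, 2, 3, 4, 5, 6}) = 7
G(16) = mex({0, 2, 3, 5, 6, 7}) = 1
G(17) = mex({0, 1, 2, 3, 5, 6, 7}) = 4
G(18) = mex({0, 1, 2, 4, 5, 6}) = 3
G(19) = mex({0, 1, 3, 4, 5, 7}) = 2
G(20) = mex({0, 2, 3, 4, 5, 6, 7}) = 1
G(21) = mex({0, 1, 2, 3, 5, 6, 7}) = 4
G(22) = mex({0, 1, 2, 3, 4, 5, 7}) = 6
G(23) = mex({0, 1, 2, 3, 4, 5, 6}) = 7
G(24) = mex({0, 1, 2, 3, 5, 6, 7}) = 4
G(25) = mex({0, 2, 3, 4, 6, 7}) = 1
G(26) = mex({0, 1, 3, 4, 5, 6, 7}) = 2
G(27) = mex({0, 1, 2, 3, 4, 5, 6, 7}) = 8
G(28) = mex({0, 1, 2, 3, 4, 6, 7, 8}) = 5
Therefore G(28) = 5.

5


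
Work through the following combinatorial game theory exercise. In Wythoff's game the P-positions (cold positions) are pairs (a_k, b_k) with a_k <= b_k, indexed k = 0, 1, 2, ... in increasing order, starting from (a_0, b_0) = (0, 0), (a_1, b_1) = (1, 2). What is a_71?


By Wythoff's theorem, a_k = floor(k * phi) and b_k = floor(k * phi^2) = a_k + k, where phi = (1 + sqrt(5))/2 is the golden ratio.
phi = (1 + sqrt(5))/2 = 1.618034
k = 71
k * phi = 71 * 1.618034 = 114.880413
a_71 = floor(k * phi) = 114

114


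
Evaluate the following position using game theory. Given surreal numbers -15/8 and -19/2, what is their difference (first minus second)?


x = -15/8, y = -19/2
Converting to common denominator: 8
x = -15/8, y = -76/8
x - y = -15/8 - -19/2 = 61/8

61/8


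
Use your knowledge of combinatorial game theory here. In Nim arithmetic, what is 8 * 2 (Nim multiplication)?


Nim multiplication is bilinear over XOR: (u XOR v) * w = (u*w) XOR (v*w).
So we split each operand into its bit components and XOR the pairwise Nim products.
8 = 8 (as XOR of powers of 2).
2 = 2 (as XOR of powers of 2).
Using the standard Nim-product table on single bits:
  2*2 = 3,   2*4 = 8,   2*8 = 12,
  4*4 = 6,   4*8 = 11,  8*8 = 13,
and  1*x = x (identity), k*l = l*k (commutative).
Pairwise Nim products:
  8 * 2 = 12
XOR them: 12 = 12.
Result: 8 * 2 = 12 (in Nim).

12


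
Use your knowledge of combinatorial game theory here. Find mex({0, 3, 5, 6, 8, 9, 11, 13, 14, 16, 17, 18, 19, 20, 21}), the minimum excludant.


Set = {0, 3, 5, 6, 8, 9, 11, 13, 14, 16, 17, 18, 19, 20, 21}
0 is in the set.
1 is NOT in the set. This is the mex.
mex = 1

1


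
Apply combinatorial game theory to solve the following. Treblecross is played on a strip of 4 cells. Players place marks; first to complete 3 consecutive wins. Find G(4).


Treblecross: place X on empty cells; 3-in-a-row wins.
Playing within two cells of an existing X lets the opponent win at once, so sensible play treats the cells i-2..i+2 around each X as dead. The player left with no safe cell loses, so this is a normal-play take-away game on strips of safe cells.
Placing X at cell i (0-indexed) of a strip of k safe cells leaves independent strips of sizes max(0, i-2) and max(0, k-i-3). Hence G(k) = mex{ G(max(0,i-2)) XOR G(max(0,k-i-3)) : 0 <= i < k }, with G(0) = 0.
G(1): splits (0,0):0^0=0 -> mex({0}) = 1
G(2): splits (0,0):0^0=0 -> mex({0}) = 1
G(3): splits (0,0):0^0=0 -> mex({0}) = 1
G(4): splits (0,1):0^1=1 (0,0):0^0=0 -> mex({0, 1}) = 2
Therefore G(4) = 2.

2


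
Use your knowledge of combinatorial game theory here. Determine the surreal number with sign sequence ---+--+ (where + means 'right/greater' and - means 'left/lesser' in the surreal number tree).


Sign expansion: ---+--+
Rule: track bounds (lo, hi), initially (-inf, +inf). On '+', the current value becomes lo and we move to the simplest number in (value, hi): value + 1 if hi = +inf, otherwise the midpoint (value + hi)/2. On '-', the current value becomes hi and we move to value - 1 if lo = -inf, otherwise the midpoint (lo + value)/2.
Start at 0.
Step 1: sign = -, move left. Bounds: (-inf, 0). Value = -1
Step 2: sign = -, move left. Bounds: (-inf, -1). Value = -2
Step 3: sign = -, move left. Bounds: (-inf, -2). Value = -3
Step 4: sign = +, move right. Bounds: (-3, -2). Value = -5/2
Step 5: sign = -, move left. Bounds: (-3, -5/2). Value = -11/4
Step 6: sign = -, move left. Bounds: (-3, -11/4). Value = -23/8
Step 7: sign = +, move right. Bounds: (-23/8, -11/4). Value = -45/16
The surreal number with sign expansion ---+--+ is -45/16.

-45/16


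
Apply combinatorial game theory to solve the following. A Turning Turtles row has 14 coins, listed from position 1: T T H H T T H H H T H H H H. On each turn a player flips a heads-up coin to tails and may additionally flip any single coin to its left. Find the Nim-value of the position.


Coins: T T H H T T H H H T H H H H
Key fact: a single head at position k behaves exactly like a Nim heap of size k (turning it to T and optionally flipping a coin at j < k corresponds to moving the heap from k to j, or to 0), and heads combine as a disjunctive sum (two heads at the same place would cancel, matching j XOR j = 0). So the Nim-value is the XOR of the 1-indexed positions of the heads.
Face-up positions (1-indexed): [3, 4, 7, 8, 9, 11, 12, 13, 14]
XOR 0 with 3: 0 XOR 3 = 3
XOR 3 with 4: 3 XOR 4 = 7
XOR 7 with 7: 7 XOR 7 = 0
XOR 0 with 8: 0 XOR 8 = 8
XOR 8 with 9: 8 XOR 9 = 1
XOR 1 with 11: 1 XOR 11 = 10
XOR 10 with 12: 10 XOR 12 = 6
XOR 6 with 13: 6 XOR 13 = 11
XOR 11 with 14: 11 XOR 14 = 5
Nim-value = 5

5


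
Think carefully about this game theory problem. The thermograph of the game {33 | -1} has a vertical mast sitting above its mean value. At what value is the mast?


Game = {33 | -1}, a switch {a | b} with numbers a > b.
Its thermograph has left wall a - t and right wall b + t, which meet at t = (a - b)/2, where both equal (a + b)/2. So the mast (mean value) is at (a + b)/2.
Mean = (33 + (-1))/2 = 32/2 = 16

16


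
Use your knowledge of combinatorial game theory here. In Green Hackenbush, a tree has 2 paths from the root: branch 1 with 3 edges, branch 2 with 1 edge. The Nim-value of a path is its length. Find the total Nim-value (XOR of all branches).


The tree has 2 branches from the ground vertex.
In Green Hackenbush, the Nim-value of a simple path of length k is k.
Branch 1: length 3, Nim-value = 3
Branch 2: length 1, Nim-value = 1
Total Nim-value = XOR of all branch values:
0 XOR 3 = 3
3 XOR 1 = 2
Nim-value of the tree = 2

2


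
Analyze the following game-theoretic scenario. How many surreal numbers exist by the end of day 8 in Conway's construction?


Day 0: {|} = 0 is born. Count = 1.
Day n: the number of surreal numbers born by day n is 2^(n+1) - 1.
By day 0: 2^1 - 1 = 1
By day 1: 2^2 - 1 = 3
By day 2: 2^3 - 1 = 7
By day 3: 2^4 - 1 = 15
By day 4: 2^5 - 1 = 31
By day 5: 2^6 - 1 = 63
By day 6: 2^7 - 1 = 127
By day 7: 2^8 - 1 = 255
By day 8: 2^9 - 1 = 511
By day 8: 511 surreal numbers.

511


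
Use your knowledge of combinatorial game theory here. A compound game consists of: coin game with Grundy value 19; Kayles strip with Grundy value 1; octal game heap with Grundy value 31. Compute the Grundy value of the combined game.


By the Sprague-Grundy theorem, the Grundy value of a sum of games is the XOR of individual Grundy values.
coin game: Grundy value = 19. Running XOR: 0 XOR 19 = 19
Kayles strip: Grundy value = 1. Running XOR: 19 XOR 1 = 18
octal game heap: Grundy value = 31. Running XOR: 18 XOR 31 = 13
The combined Grundy value is 13.

13


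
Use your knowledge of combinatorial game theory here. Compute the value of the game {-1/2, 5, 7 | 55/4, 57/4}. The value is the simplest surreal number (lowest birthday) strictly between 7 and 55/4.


Left options: {-1/2, 5, 7}, max = 7
Right options: {55/4, 57/4}, min = 55/4
All options are numbers and max(Left) < min(Right), so by the simplicity theorem the value is the simplest (earliest-born) number strictly between 7 and 55/4.
Integers 8 through 13 all lie strictly between 7 and 55/4.
Among integers, the simplest (lowest birthday = smallest |n|; 0 is born on day 0, +-n on day n) is 8.
No non-integer in the interval can be simpler: if x is a non-integer in the interval, then floor(x) or ceil(x) also lies in the interval (the interval contains an integer), and both are proper prefixes of x's sign expansion, i.e. born earlier. So the game value is 8.
Game value = 8

8


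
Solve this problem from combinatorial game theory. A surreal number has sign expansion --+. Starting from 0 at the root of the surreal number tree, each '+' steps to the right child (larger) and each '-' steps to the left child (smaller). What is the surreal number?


Sign expansion: --+
Rule: track bounds (lo, hi), initially (-inf, +inf). On '+', the current value becomes lo and we move to the simplest number in (value, hi): value + 1 if hi = +inf, otherwise the midpoint (value + hi)/2. On '-', the current value becomes hi and we move to value - 1 if lo = -inf, otherwise the midpoint (lo + value)/2.
Start at 0.
Step 1: sign = -, move left. Bounds: (-inf, 0). Value = -1
Step 2: sign = -, move left. Bounds: (-inf, -1). Value = -2
Step 3: sign = +, move right. Bounds: (-2, -1). Value = -3/2
The surreal number with sign expansion --+ is -3/2.

-3/2


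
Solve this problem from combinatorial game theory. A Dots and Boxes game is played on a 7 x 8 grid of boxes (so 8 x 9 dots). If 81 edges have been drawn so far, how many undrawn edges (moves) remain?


Grid: 7 x 8 boxes, i.e. 8 rows and 9 columns of dots.
Horizontal edges: (rows + 1) * cols = 8 * 8 = 64
Vertical edges: rows * (cols + 1) = 7 * 9 = 63
Total edges: 64 + 63 = 127
Edges drawn: 81
Remaining: 127 - 81 = 46

46


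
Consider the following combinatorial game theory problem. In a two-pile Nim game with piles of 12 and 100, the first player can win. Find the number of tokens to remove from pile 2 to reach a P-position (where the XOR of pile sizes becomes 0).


Piles: 12 and 100
Current XOR: 12 XOR 100 = 104 (non-zero, so this is an N-position).
To make the XOR zero, we need to find a move that balances the piles.
For pile 2 (size 100): target = 100 XOR 104 = 12
We reduce pile 2 from 100 to 12.
Tokens removed: 100 - 12 = 88
Verification: 12 XOR 12 = 0

88


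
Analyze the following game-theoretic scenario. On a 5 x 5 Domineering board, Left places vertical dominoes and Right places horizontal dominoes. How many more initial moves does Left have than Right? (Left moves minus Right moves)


Board is 5 x 5 (rows x cols).
Left (vertical) placements: (rows-1) * cols = 4 * 5 = 20
Right (horizontal) placements: rows * (cols-1) = 5 * 4 = 20
Advantage = Left - Right = 20 - 20 = 0

0


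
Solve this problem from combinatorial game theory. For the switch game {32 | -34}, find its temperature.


The game is {32 | -34}, a switch {a | b} with numbers a > b.
Cooling {a | b} by t gives {a - t | b + t}, which stops being hot when a - t = b + t, i.e. at t = (a - b)/2. So the temperature of a switch is (a - b)/2.
Temperature = (Left option - Right option) / 2
= (32 - (-34)) / 2
= 66 / 2
= 33

33


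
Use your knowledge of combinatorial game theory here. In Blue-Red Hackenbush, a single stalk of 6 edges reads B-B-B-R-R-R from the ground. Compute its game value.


Edges (from ground): B-B-B-R-R-R
By Berlekamp's sign-expansion rule, a Blue-Red Hackenbush stalk has the value of the surreal number whose sign sequence is the edge sequence with B -> + and R -> -.
Sign sequence: +++---
Trace the sign expansion in the surreal number tree, starting from 0:
Edge 1: B (sign +) -> bounds (0, +inf), value = 1
Edge 2: B (sign +) -> bounds (1, +inf), value = 2
Edge 3: B (sign +) -> bounds (2, +inf), value = 3
Edge 4: R (sign -) -> bounds (2, 3), value = 5/2
Edge 5: R (sign -) -> bounds (2, 5/2), value = 9/4
Edge 6: R (sign -) -> bounds (2, 9/4), value = 17/8
Game value = 17/8

17/8


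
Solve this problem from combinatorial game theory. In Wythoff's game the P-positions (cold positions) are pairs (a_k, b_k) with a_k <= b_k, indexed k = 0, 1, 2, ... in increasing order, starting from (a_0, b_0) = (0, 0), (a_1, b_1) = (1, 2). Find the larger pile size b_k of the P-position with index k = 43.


By Wythoff's theorem, a_k = floor(k * phi) and b_k = floor(k * phi^2) = a_k + k, where phi = (1 + sqrt(5))/2 is the golden ratio.
phi = (1 + sqrt(5))/2 = 1.618034
phi^2 = phi + 1 = 2.618034
k = 43
k * phi^2 = 43 * 2.618034 = 112.575462
b_43 = floor(k * phi^2) = 112 (check: a_43 + k = 69 + 43 = 112)

112


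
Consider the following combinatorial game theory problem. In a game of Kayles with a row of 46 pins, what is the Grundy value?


Kayles: a move removes 1 or 2 adjacent pins from a contiguous row.
Removing pins from a row of k leaves two independent rows (a, b) with a + b = k - 1 (one pin) or a + b = k - 2 (two pins); an end removal gives a = 0.
By Sprague-Grundy, G(k) = mex{ G(a) XOR G(b) } over all these splits. G(0) = 0.
G(1): splits (0,0):0^0=0 -> mex({0}) = 1
G(2): splits (0,1):0^1=1 (0,0):0^0=0 -> mex({0, 1}) = 2
G(3): splits (0,2):0^2=2 (1,1):1^1=0 (0,1):0^1=1 -> mex({0, 1, 2}) = 3
G(4): splits (0,3):0^3=3 (1,2):1^2=3 (0,2):0^2=2 (1,1):1^1=0 -> mex({0, 2, 3}) = 1
G(5): splits (0,4):0^1=1 (1,3):1^3=2 (2,2):2^2=0 (0,3):0^3=3 (1,2):1^2=3 -> mex({0, 1, 2, 3}) = 4
G(6) = mex({0, 1, 2, 4}) = 3
G(7) = mex({0, 1, 3, 4, 5}) = 2
G(8) = mex({0, 2, 3, 5, 6}) = 1
G(9) = mex({0, 1, 2, 3, 6, 7}) = 4
G(10) = mex({0, 1, 3, 4, 5, 7}) = 2
G(11) = mex({0, 1, 2, 3, 4, 5}) = 6
G(12) = mex({0, 1, 2, 3, 5, 6, 7}) = 4
G(13) = mex({0, 2, 3, 4, 6, 7}) = 1
G(14) = mex({0, 1, 4, 5, 6, 7}) = 2
G(15) = mex({0, 1, 2, 3, 4, 5, 6}) = 7
G(16) = mex({0, 2, 3, 5, 6, 7}) = 1
G(17) = mex({0, 1, 2, 3, 5, 6, 7}) = 4
G(18) = mex({0, 1, 2, 4, 5, 6}) = 3
G(19) = mex({0, 1, 3, 4, 5, 7}) = 2
G(20) = mex({0, 2, 3, 4, 5, 6, 7}) = 1
G(21) = mex({0, 1, 2, 3, 5, 6, 7}) = 4
G(22) = mex({0, 1, 2, 3, 4, 5, 7}) = 6
G(23) = mex({0, 1, 2, 3, 4, 5, 6}) = 7
G(24) = mex({0, 1, 2, 3, 5, 6, 7}) = 4
G(25) = mex({0, 2, 3, 4, 6, 7}) = 1
G(26) = mex({0, 1, 3, 4, 5, 6, 7}) = 2
G(27) = mex({0, 1, 2, 3, 4, 5, 6, 7}) = 8
G(28) = mex({0, 1, 2, 3, 4, 6, 7, 8}) = 5
G(29) = mex({0, 1, 2, 3, 5, 6, 7, 8, 9}) = 4
G(30) = mex({0, 1, 2, 3, 4, 5, 6, 9, 10}) = 7
G(31) = mex({0, 1, 3, 4, 5, 7, 10, 11}) = 2
G(32) = mex({0, 2, 3, 4, 5, 6, 7, 9, 11}) = 1
G(33) = mex({0, 1, 2, 3, 4, 5, 6, 7, 9, 12}) = 8
G(34) = mex({0, 1, 2, 3, 4, 5, 7, 8, 11, 12}) = 6
G(35) = mex({0, 1, 2, 3, 4, 5, 6, 8, 9, 10, 11}) = 7
G(36) = mex({0, 1, 2, 3, 5, 6, 7, 9, 10}) = 4
G(37) = mex({0, 2, 3, 4, 6, 7, 9, 10, 11, 12}) = 1
G(38) = mex({0, 1, 3, 4, 5, 6, 7, 9, 10, 11, 12}) = 2
G(39) = mex({0, 1, 2, 4, 5, 6, 7, 9, 10, 12, 14}) = 3
G(40) = mex({0, 2, 3, 4, 6, 7, 11, 12, 14}) = 1
G(41) = mex({0, 1, 2, 3, 5, 6, 7, 9, 10, 11, 12}) = 4
G(42) = mex({0, 1, 2, 3, 4, 5, 6, 9, 10}) = 7
G(43) = mex({0, 1, 3, 4, 5, 7, 9, 10, 12, 15}) = 2
G(44) = mex({0, 2, 3, 4, 5, 6, 7, 9, 10, 12, 15}) = 1
G(45) = mex({0, 1, 2, 3, 4, 5, 6, 7, 9, 10, 12, 14}) = 8
G(46) = mex({0, 1, 3, 4, 5, 7, 8, 11, 12, 14}) = 2
Therefore G(46) = 2.

2


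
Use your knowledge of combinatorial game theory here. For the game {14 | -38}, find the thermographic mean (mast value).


Game = {14 | -38}, a switch {a | b} with numbers a > b.
Its thermograph has left wall a - t and right wall b + t, which meet at t = (a - b)/2, where both equal (a + b)/2. So the mast (mean value) is at (a + b)/2.
Mean = (14 + (-38))/2 = -24/2 = -12

-12


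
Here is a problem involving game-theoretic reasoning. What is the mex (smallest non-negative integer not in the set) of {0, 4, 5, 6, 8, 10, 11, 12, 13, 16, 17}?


Set = {0, 4, 5, 6, 8, 10, 11, 12, 13, 16, 17}
0 is in the set.
1 is NOT in the set. This is the mex.
mex = 1

1


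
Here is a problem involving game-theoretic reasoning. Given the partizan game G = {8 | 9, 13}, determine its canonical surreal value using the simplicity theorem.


Left options: {8}, max = 8
Right options: {9, 13}, min = 9
All options are numbers and max(Left) < min(Right), so by the simplicity theorem the value is the simplest (earliest-born) number strictly between 8 and 9.
No integer lies strictly between 8 and 9, so the value is the dyadic rational m/2^k in the interval with the smallest k (then m odd); search k = 1, 2, ...:
Denominator 2: 17/2 lies strictly between 8 and 9 -- found.
The simplest number in the interval is 17/2.
Game value = 17/2

17/2


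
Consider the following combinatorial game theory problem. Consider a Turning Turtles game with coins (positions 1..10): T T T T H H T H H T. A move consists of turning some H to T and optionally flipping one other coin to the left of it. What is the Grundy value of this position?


Coins: T T T T H H T H H T
Key fact: a single head at position k behaves exactly like a Nim heap of size k (turning it to T and optionally flipping a coin at j < k corresponds to moving the heap from k to j, or to 0), and heads combine as a disjunctive sum (two heads at the same place would cancel, matching j XOR j = 0). So the Nim-value is the XOR of the 1-indexed positions of the heads.
Face-up positions (1-indexed): [5, 6, 8, 9]
XOR 0 with 5: 0 XOR 5 = 5
XOR 5 with 6: 5 XOR 6 = 3
XOR 3 with 8: 3 XOR 8 = 11
XOR 11 with 9: 11 XOR 9 = 2
Nim-value = 2

2


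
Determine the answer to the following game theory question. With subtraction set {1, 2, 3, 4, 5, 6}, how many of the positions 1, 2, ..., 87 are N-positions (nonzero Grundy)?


Subtraction set S = {1, 2, 3, 4, 5, 6}, so G(n) = n mod 7.
G(n) = 0 when n is a multiple of 7.
Multiples of 7 in [1, 87]: 12
N-positions (nonzero Grundy) = 87 - 12 = 75

75


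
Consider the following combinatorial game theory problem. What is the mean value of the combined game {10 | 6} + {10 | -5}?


G1 = {10 | 6}, G2 = {10 | -5}
Each is a switch {a | b} with numbers a > b; its mean value is (a + b)/2, and mean value is additive over game sums: m(G1 + G2) = m(G1) + m(G2).
Mean of G1 = (10 + (6))/2 = 16/2 = 8
Mean of G2 = (10 + (-5))/2 = 5/2 = 5/2
Mean of G1 + G2 = 8 + 5/2 = 21/2

21/2


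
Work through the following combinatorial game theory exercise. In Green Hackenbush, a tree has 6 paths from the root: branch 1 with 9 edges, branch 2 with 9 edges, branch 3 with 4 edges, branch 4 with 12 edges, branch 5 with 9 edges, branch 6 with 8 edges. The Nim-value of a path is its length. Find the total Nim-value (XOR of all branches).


The tree has 6 branches from the ground vertex.
In Green Hackenbush, the Nim-value of a simple path of length k is k.
Branch 1: length 9, Nim-value = 9
Branch 2: length 9, Nim-value = 9
Branch 3: length 4, Nim-value = 4
Branch 4: length 12, Nim-value = 12
Branch 5: length 9, Nim-value = 9
Branch 6: length 8, Nim-value = 8
Total Nim-value = XOR of all branch values:
0 XOR 9 = 9
9 XOR 9 = 0
0 XOR 4 = 4
4 XOR 12 = 8
8 XOR 9 = 1
1 XOR 8 = 9
Nim-value of the tree = 9

9


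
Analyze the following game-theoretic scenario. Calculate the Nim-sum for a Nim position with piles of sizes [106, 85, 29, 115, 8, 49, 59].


We need the XOR (exclusive or) of all pile sizes.
After XOR-ing pile 1 (size 106): 0 XOR 106 = 106
After XOR-ing pile 2 (size 85): 106 XOR 85 = 63
After XOR-ing pile 3 (size 29): 63 XOR 29 = 34
After XOR-ing pile 4 (size 115): 34 XOR 115 = 81
After XOR-ing pile 5 (size 8): 81 XOR 8 = 89
After XOR-ing pile 6 (size 49): 89 XOR 49 = 104
After XOR-ing pile 7 (size 59): 104 XOR 59 = 83
The Nim-value of this position is 83.

83
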